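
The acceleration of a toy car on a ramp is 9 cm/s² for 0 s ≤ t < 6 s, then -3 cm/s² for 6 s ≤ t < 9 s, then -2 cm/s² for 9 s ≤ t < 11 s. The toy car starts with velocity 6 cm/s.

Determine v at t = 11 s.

Δv equals the area under the a-t graph; then v = v₀ + Δv.
0–6 s: 9 × 6 = 54 cm/s
6–9 s: -3 × 3 = -9 cm/s
9–11 s: -2 × 2 = -4 cm/s
Δv = 41 cm/s, so v(11) = 6 + (41) = 47 cm/s.

47 cm/s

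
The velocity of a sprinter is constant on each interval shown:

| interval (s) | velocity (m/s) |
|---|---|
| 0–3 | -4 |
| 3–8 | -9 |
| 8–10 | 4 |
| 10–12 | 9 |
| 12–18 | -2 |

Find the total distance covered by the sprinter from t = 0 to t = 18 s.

Total distance travelled is ∫|v| dt — sum the magnitudes of each area piece.
0–3 s: |-4| × 3 = 12 m
3–8 s: |-9| × 5 = 45 m
8–10 s: |4| × 2 = 8 m
10–12 s: |9| × 2 = 18 m
12–18 s: |-2| × 6 = 12 m
Total distance = 95 m

95 m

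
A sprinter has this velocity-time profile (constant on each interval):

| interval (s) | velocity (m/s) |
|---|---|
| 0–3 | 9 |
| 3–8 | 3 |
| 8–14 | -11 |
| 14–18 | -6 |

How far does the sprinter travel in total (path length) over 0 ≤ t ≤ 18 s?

Total distance travelled is ∫|v| dt — sum the magnitudes of each area piece.
0–3 s: |9| × 3 = 27 m
3–8 s: |3| × 5 = 15 m
8–14 s: |-11| × 6 = 66 m
14–18 s: |-6| × 4 = 24 m
Total distance = 132 m

132 m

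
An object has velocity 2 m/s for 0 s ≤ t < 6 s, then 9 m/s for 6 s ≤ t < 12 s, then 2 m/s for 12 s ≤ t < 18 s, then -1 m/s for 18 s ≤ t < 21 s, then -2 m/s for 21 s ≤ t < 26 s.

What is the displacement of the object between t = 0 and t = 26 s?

65 m

Net displacement equals the area under the velocity-time graph (areas below the axis count negative).
0–6 s: 2 × 6 = 12 m
6–12 s: 9 × 6 = 54 m
12–18 s: 2 × 6 = 12 m
18–21 s: -1 × 3 = -3 m
21–26 s: -2 × 5 = -10 m
Net displacement = 65 m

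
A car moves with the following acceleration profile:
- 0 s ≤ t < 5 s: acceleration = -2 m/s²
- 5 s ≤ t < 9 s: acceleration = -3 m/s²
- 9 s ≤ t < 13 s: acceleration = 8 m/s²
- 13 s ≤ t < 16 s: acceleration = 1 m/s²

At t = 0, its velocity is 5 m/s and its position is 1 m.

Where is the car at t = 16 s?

2.5 m

On each constant-a segment, Δv = aΔt and Δx = v₀Δt + ½aΔt²; chain segment to segment.
0–5 s: v starts 5 m/s; Δx = 5·5 + ½·-2·5² = 0 m; v ends -5 m/s.
5–9 s: v starts -5 m/s; Δx = -5·4 + ½·-3·4² = -44 m; v ends -17 m/s.
9–13 s: v starts -17 m/s; Δx = -17·4 + ½·8·4² = -4 m; v ends 15 m/s.
13–16 s: v starts 15 m/s; Δx = 15·3 + ½·1·3² = 49.5 m; v ends 18 m/s.
x(16) = 1 + Σ Δx = 2.5 m.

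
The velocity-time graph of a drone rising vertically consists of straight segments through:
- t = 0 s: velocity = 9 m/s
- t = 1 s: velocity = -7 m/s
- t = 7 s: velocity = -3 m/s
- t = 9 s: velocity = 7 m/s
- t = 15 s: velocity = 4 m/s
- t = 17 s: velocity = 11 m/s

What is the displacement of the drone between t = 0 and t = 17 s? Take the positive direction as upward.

Net displacement equals the area under the velocity-time graph (areas below the axis count negative).
0–1 s: ½(9 + -7)(1) = 1 m
1–7 s: ½(-7 + -3)(6) = -30 m
7–9 s: ½(-3 + 7)(2) = 4 m
9–15 s: ½(7 + 4)(6) = 33 m
15–17 s: ½(4 + 11)(2) = 15 m
Net displacement = 23 m

23 m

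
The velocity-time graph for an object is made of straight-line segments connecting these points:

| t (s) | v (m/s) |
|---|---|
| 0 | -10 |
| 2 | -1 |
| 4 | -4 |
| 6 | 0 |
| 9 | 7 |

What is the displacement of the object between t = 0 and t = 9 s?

Net displacement equals the area under the velocity-time graph (areas below the axis count negative).
0–2 s: ½(-10 + -1)(2) = -11 m
2–4 s: ½(-1 + -4)(2) = -5 m
4–6 s: ½(-4 + 0)(2) = -4 m
6–9 s: ½(0 + 7)(3) = 10.5 m
Net displacement = -9.5 m

-9.5 m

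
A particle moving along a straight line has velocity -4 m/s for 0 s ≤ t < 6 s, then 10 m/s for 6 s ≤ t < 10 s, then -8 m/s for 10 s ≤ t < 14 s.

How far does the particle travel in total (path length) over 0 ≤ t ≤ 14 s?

Distance (not displacement) is the total path length: add the absolute areas under v-t.
0–6 s: |-4| × 6 = 24 m
6–10 s: |10| × 4 = 40 m
10–14 s: |-8| × 4 = 32 m
Total distance = 96 m

96 m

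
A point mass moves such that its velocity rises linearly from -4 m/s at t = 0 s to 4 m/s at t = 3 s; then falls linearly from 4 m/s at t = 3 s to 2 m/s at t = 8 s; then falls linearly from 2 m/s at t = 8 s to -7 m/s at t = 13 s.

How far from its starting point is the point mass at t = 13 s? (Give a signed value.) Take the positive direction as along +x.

Net displacement equals the area under the velocity-time graph (areas below the axis count negative).
0–3 s: ½(-4 + 4)(3) = 0 m
3–8 s: ½(4 + 2)(5) = 15 m
8–13 s: ½(2 + -7)(5) = -12.5 m
Net displacement = 2.5 m

2.5 m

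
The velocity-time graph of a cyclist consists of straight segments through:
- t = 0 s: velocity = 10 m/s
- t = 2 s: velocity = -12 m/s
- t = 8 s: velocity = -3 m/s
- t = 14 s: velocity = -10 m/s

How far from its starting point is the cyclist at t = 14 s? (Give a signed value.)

Net displacement equals the area under the velocity-time graph (areas below the axis count negative).
0–2 s: ½(10 + -12)(2) = -2 m
2–8 s: ½(-12 + -3)(6) = -45 m
8–14 s: ½(-3 + -10)(6) = -39 m
Net displacement = -86 m

-86 m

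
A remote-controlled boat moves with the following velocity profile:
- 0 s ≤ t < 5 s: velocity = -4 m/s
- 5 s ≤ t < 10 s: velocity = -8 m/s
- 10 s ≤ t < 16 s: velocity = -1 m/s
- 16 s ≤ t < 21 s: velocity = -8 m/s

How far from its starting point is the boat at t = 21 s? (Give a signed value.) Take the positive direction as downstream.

Displacement is the signed area under the v-t curve.
0–5 s: -4 × 5 = -20 m
5–10 s: -8 × 5 = -40 m
10–16 s: -1 × 6 = -6 m
16–21 s: -8 × 5 = -40 m
Net displacement = -106 m

-106 m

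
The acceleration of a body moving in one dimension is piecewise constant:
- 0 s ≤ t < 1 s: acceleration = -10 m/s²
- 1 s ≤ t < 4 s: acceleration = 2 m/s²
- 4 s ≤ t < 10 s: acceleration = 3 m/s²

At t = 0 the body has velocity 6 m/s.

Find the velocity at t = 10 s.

20 m/s

Δv equals the area under the a-t graph; then v = v₀ + Δv.
0–1 s: -10 × 1 = -10 m/s
1–4 s: 2 × 3 = 6 m/s
4–10 s: 3 × 6 = 18 m/s
Δv = 14 m/s, so v(10) = 6 + (14) = 20 m/s.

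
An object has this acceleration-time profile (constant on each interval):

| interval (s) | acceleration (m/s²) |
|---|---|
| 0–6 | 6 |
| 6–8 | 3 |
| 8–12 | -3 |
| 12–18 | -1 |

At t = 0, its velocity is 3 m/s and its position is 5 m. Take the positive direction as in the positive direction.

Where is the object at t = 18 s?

551 m

On each constant-a segment, Δv = aΔt and Δx = v₀Δt + ½aΔt²; chain segment to segment.
0–6 s: v starts 3 m/s; Δx = 3·6 + ½·6·6² = 126 m; v ends 39 m/s.
6–8 s: v starts 39 m/s; Δx = 39·2 + ½·3·2² = 84 m; v ends 45 m/s.
8–12 s: v starts 45 m/s; Δx = 45·4 + ½·-3·4² = 156 m; v ends 33 m/s.
12–18 s: v starts 33 m/s; Δx = 33·6 + ½·-1·6² = 180 m; v ends 27 m/s.
x(18) = 5 + Σ Δx = 551 m.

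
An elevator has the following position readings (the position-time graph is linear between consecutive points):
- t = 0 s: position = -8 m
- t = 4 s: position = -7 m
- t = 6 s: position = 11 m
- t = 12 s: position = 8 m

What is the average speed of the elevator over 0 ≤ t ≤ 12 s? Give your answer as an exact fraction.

11/6 m/s

Average speed = (total path length)/(elapsed time); on a piecewise-linear x-t graph the path length is Σ|Δx|.
0–4 s: |Δx| = |-7 − -8| = 1 m
4–6 s: |Δx| = |11 − -7| = 18 m
6–12 s: |Δx| = |8 − 11| = 3 m
Total path = 22 m; average speed = 22/12 = 11/6 m/s.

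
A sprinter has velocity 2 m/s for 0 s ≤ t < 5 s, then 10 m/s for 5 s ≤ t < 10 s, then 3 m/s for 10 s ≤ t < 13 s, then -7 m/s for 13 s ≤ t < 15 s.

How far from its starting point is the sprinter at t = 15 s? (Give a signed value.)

Displacement is the signed area under the v-t curve.
0–5 s: 2 × 5 = 10 m
5–10 s: 10 × 5 = 50 m
10–13 s: 3 × 3 = 9 m
13–15 s: -7 × 2 = -14 m
Net displacement = 55 m

55 m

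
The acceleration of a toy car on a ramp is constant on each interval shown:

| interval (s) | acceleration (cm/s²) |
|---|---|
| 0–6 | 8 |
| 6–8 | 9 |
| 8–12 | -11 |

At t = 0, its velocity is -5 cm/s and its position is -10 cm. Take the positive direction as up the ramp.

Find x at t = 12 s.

364 cm

On each constant-a segment, Δv = aΔt and Δx = v₀Δt + ½aΔt²; chain segment to segment.
0–6 s: v starts -5 cm/s; Δx = -5·6 + ½·8·6² = 114 cm; v ends 43 cm/s.
6–8 s: v starts 43 cm/s; Δx = 43·2 + ½·9·2² = 104 cm; v ends 61 cm/s.
8–12 s: v starts 61 cm/s; Δx = 61·4 + ½·-11·4² = 156 cm; v ends 17 cm/s.
x(12) = -10 + Σ Δx = 364 cm.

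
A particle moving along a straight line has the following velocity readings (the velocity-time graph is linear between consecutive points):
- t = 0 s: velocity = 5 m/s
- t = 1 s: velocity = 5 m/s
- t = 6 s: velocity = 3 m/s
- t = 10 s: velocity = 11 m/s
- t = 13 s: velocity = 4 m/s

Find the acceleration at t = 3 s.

-0.4 m/s²

Acceleration is the slope of the v-t graph on 1–6 s: (3 − 5)/(6 − 1) = -0.4 m/s².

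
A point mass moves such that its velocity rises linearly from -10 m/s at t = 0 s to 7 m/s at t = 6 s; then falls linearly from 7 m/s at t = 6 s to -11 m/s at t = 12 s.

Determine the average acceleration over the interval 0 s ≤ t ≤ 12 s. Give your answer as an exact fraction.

-1/12 m/s²

Average acceleration = Δv/Δt = (-11 − -10)/(12 − 0) = -1/12 m/s².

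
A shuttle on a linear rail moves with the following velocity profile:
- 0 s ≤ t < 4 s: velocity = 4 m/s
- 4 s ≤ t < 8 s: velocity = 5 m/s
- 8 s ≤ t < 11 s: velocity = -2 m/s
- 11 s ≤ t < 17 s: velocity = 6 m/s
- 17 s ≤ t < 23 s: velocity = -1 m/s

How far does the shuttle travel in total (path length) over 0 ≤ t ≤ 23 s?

Total distance travelled is ∫|v| dt — sum the magnitudes of each area piece.
0–4 s: |4| × 4 = 16 m
4–8 s: |5| × 4 = 20 m
8–11 s: |-2| × 3 = 6 m
11–17 s: |6| × 6 = 36 m
17–23 s: |-1| × 6 = 6 m
Total distance = 84 m

84 m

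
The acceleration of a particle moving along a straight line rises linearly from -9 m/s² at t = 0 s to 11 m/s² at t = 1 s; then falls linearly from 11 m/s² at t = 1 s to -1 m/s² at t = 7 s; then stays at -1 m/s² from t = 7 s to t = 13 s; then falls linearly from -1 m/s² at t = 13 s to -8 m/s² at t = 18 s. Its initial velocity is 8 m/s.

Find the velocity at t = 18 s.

Δv equals the area under the a-t graph; then v = v₀ + Δv.
0–1 s: ½(-9 + 11)(1) = 1 m/s
1–7 s: ½(11 + -1)(6) = 30 m/s
7–13 s: -1 × 6 = -6 m/s
13–18 s: ½(-1 + -8)(5) = -22.5 m/s
Δv = 2.5 m/s, so v(18) = 8 + (2.5) = 10.5 m/s.

10.5 m/s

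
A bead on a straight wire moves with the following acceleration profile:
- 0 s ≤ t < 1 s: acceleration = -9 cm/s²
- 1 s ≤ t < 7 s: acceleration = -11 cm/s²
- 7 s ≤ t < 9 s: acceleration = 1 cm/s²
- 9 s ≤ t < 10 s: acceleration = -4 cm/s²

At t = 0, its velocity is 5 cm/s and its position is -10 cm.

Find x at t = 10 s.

On each constant-a segment, Δv = aΔt and Δx = v₀Δt + ½aΔt²; chain segment to segment.
0–1 s: v starts 5 cm/s; Δx = 5·1 + ½·-9·1² = 0.5 cm; v ends -4 cm/s.
1–7 s: v starts -4 cm/s; Δx = -4·6 + ½·-11·6² = -222 cm; v ends -70 cm/s.
7–9 s: v starts -70 cm/s; Δx = -70·2 + ½·1·2² = -138 cm; v ends -68 cm/s.
9–10 s: v starts -68 cm/s; Δx = -68·1 + ½·-4·1² = -70 cm; v ends -72 cm/s.
x(10) = -10 + Σ Δx = -439.5 cm.

-439.5 cm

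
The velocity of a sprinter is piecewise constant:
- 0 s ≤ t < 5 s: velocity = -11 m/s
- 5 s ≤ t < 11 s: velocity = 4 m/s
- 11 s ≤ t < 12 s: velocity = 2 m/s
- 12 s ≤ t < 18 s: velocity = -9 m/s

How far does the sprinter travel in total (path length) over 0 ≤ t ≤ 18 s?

135 m

Distance (not displacement) is the total path length: add the absolute areas under v-t.
0–5 s: |-11| × 5 = 55 m
5–11 s: |4| × 6 = 24 m
11–12 s: |2| × 1 = 2 m
12–18 s: |-9| × 6 = 54 m
Total distance = 135 m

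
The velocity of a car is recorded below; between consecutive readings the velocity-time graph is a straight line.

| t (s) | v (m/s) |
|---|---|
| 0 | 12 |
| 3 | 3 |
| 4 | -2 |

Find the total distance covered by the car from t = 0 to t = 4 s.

Total distance travelled is ∫|v| dt — sum the magnitudes of each area piece.
0–3 s: |½(12 + 3)(3)| = 22.5 m
3–4 s: v = 0 at t = 3.6 s; triangle areas 0.9 + 0.4 = 1.3 m
Total distance = 23.8 m

23.8 m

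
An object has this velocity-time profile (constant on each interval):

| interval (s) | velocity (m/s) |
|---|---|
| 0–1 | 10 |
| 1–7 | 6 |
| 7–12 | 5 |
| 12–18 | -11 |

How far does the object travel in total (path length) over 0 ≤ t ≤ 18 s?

Total distance travelled is ∫|v| dt — sum the magnitudes of each area piece.
0–1 s: |10| × 1 = 10 m
1–7 s: |6| × 6 = 36 m
7–12 s: |5| × 5 = 25 m
12–18 s: |-11| × 6 = 66 m
Total distance = 137 m

137 m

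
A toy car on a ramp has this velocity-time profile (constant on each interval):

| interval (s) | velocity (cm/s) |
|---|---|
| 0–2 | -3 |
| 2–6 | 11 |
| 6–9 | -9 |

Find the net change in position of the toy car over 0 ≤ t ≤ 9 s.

Displacement is the signed area under the v-t curve.
0–2 s: -3 × 2 = -6 cm
2–6 s: 11 × 4 = 44 cm
6–9 s: -9 × 3 = -27 cm
Net displacement = 11 cm

11 cm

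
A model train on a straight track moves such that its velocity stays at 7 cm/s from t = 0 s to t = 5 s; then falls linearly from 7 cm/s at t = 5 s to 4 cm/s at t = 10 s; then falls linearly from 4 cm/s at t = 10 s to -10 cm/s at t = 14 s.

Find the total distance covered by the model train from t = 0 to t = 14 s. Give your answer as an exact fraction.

1107/14 cm

Distance (not displacement) is the total path length: add the absolute areas under v-t.
0–5 s: |7| × 5 = 35 cm
5–10 s: |½(7 + 4)(5)| = 27.5 cm
10–14 s: v = 0 at t = 78/7 s; triangle areas 16/7 + 100/7 = 116/7 cm
Total distance = 1107/14 cm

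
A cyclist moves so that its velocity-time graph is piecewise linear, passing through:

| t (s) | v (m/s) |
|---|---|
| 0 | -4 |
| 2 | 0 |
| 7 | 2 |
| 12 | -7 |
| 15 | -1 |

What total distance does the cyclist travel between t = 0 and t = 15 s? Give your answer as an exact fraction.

Total distance travelled is ∫|v| dt — sum the magnitudes of each area piece.
0–2 s: |½(-4 + 0)(2)| = 4 m
2–7 s: |½(0 + 2)(5)| = 5 m
7–12 s: v = 0 at t = 73/9 s; triangle areas 10/9 + 245/18 = 265/18 m
12–15 s: |½(-7 + -1)(3)| = 12 m
Total distance = 643/18 m

643/18 m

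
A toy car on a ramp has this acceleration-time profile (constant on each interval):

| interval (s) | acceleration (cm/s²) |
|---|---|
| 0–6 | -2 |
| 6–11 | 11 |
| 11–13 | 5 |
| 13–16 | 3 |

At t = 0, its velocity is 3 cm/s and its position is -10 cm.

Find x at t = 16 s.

348 cm

On each constant-a segment, Δv = aΔt and Δx = v₀Δt + ½aΔt²; chain segment to segment.
0–6 s: v starts 3 cm/s; Δx = 3·6 + ½·-2·6² = -18 cm; v ends -9 cm/s.
6–11 s: v starts -9 cm/s; Δx = -9·5 + ½·11·5² = 92.5 cm; v ends 46 cm/s.
11–13 s: v starts 46 cm/s; Δx = 46·2 + ½·5·2² = 102 cm; v ends 56 cm/s.
13–16 s: v starts 56 cm/s; Δx = 56·3 + ½·3·3² = 181.5 cm; v ends 65 cm/s.
x(16) = -10 + Σ Δx = 348 cm.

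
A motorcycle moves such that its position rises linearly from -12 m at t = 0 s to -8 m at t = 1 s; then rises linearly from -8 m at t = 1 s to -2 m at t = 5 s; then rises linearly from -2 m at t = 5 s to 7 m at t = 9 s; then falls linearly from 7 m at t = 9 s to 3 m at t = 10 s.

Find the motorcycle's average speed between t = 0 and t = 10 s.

Average speed = (total path length)/(elapsed time); on a piecewise-linear x-t graph the path length is Σ|Δx|.
0–1 s: |Δx| = |-8 − -12| = 4 m
1–5 s: |Δx| = |-2 − -8| = 6 m
5–9 s: |Δx| = |7 − -2| = 9 m
9–10 s: |Δx| = |3 − 7| = 4 m
Total path = 23 m; average speed = 23/10 = 2.3 m/s.

2.3 m/s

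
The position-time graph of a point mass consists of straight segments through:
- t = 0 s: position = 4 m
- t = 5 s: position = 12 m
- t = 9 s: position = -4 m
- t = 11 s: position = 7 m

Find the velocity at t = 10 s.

Velocity is the slope of the x-t graph on 9–11 s: (7 − -4)/(11 − 9) = 5.5 m/s.

5.5 m/s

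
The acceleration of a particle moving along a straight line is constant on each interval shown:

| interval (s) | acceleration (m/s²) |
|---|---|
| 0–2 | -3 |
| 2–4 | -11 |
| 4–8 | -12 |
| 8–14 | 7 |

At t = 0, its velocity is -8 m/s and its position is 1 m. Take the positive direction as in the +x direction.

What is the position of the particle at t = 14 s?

-689 m

On each constant-a segment, Δv = aΔt and Δx = v₀Δt + ½aΔt²; chain segment to segment.
0–2 s: v starts -8 m/s; Δx = -8·2 + ½·-3·2² = -22 m; v ends -14 m/s.
2–4 s: v starts -14 m/s; Δx = -14·2 + ½·-11·2² = -50 m; v ends -36 m/s.
4–8 s: v starts -36 m/s; Δx = -36·4 + ½·-12·4² = -240 m; v ends -84 m/s.
8–14 s: v starts -84 m/s; Δx = -84·6 + ½·7·6² = -378 m; v ends -42 m/s.
x(14) = 1 + Σ Δx = -689 m.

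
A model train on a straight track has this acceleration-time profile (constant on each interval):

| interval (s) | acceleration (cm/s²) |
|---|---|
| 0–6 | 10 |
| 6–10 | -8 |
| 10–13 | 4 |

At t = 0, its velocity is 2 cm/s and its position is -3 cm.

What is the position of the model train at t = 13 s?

On each constant-a segment, Δv = aΔt and Δx = v₀Δt + ½aΔt²; chain segment to segment.
0–6 s: v starts 2 cm/s; Δx = 2·6 + ½·10·6² = 192 cm; v ends 62 cm/s.
6–10 s: v starts 62 cm/s; Δx = 62·4 + ½·-8·4² = 184 cm; v ends 30 cm/s.
10–13 s: v starts 30 cm/s; Δx = 30·3 + ½·4·3² = 108 cm; v ends 42 cm/s.
x(13) = -3 + Σ Δx = 481 cm.

481 cm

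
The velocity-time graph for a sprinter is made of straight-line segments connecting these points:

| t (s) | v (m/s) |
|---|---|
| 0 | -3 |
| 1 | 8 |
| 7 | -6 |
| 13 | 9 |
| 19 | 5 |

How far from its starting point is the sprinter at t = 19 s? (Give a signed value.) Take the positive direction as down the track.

Displacement is the signed area under the v-t curve.
0–1 s: ½(-3 + 8)(1) = 2.5 m
1–7 s: ½(8 + -6)(6) = 6 m
7–13 s: ½(-6 + 9)(6) = 9 m
13–19 s: ½(9 + 5)(6) = 42 m
Net displacement = 59.5 m

59.5 m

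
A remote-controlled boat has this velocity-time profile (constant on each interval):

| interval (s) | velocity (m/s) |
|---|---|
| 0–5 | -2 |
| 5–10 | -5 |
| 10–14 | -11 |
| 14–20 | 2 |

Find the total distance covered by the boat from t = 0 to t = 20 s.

Total distance travelled is ∫|v| dt — sum the magnitudes of each area piece.
0–5 s: |-2| × 5 = 10 m
5–10 s: |-5| × 5 = 25 m
10–14 s: |-11| × 4 = 44 m
14–20 s: |2| × 6 = 12 m
Total distance = 91 m

91 m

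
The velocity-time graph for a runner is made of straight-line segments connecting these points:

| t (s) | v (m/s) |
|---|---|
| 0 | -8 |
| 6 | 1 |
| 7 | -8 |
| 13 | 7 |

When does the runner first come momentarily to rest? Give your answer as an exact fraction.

v changes sign on 0–6 s (from -8 to 1); the graph is linear there, so v = 0 at t = 0 + (8)·(6 − 0)/(1 − -8) = 16/3 s.

t = 16/3 s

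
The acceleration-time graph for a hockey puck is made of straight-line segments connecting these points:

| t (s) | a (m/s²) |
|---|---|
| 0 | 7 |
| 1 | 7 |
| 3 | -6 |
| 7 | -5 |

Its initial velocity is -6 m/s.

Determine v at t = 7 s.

Δv equals the area under the a-t graph; then v = v₀ + Δv.
0–1 s: 7 × 1 = 7 m/s
1–3 s: ½(7 + -6)(2) = 1 m/s
3–7 s: ½(-6 + -5)(4) = -22 m/s
Δv = -14 m/s, so v(7) = -6 + (-14) = -20 m/s.

-20 m/s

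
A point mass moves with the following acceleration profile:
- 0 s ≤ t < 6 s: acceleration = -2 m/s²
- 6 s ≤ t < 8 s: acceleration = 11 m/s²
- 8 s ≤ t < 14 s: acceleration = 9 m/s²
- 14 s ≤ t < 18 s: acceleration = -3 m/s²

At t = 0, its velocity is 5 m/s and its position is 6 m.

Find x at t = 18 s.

On each constant-a segment, Δv = aΔt and Δx = v₀Δt + ½aΔt²; chain segment to segment.
0–6 s: v starts 5 m/s; Δx = 5·6 + ½·-2·6² = -6 m; v ends -7 m/s.
6–8 s: v starts -7 m/s; Δx = -7·2 + ½·11·2² = 8 m; v ends 15 m/s.
8–14 s: v starts 15 m/s; Δx = 15·6 + ½·9·6² = 252 m; v ends 69 m/s.
14–18 s: v starts 69 m/s; Δx = 69·4 + ½·-3·4² = 252 m; v ends 57 m/s.
x(18) = 6 + Σ Δx = 512 m.

512 m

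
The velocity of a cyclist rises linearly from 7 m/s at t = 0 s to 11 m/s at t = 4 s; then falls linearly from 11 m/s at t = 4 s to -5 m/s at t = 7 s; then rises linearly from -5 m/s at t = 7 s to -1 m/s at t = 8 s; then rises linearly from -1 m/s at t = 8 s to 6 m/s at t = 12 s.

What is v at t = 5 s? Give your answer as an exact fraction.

On 4–7 s the graph is linear from 11 to -5 m/s: v(5) = 11 + (-5 − 11)·(5 − 4)/(7 − 4) = 17/3 m/s.

17/3 m/s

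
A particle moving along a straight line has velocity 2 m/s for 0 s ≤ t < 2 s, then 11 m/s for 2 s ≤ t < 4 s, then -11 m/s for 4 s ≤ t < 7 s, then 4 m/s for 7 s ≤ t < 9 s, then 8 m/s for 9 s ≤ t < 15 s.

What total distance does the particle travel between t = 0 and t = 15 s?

Total distance travelled is ∫|v| dt — sum the magnitudes of each area piece.
0–2 s: |2| × 2 = 4 m
2–4 s: |11| × 2 = 22 m
4–7 s: |-11| × 3 = 33 m
7–9 s: |4| × 2 = 8 m
9–15 s: |8| × 6 = 48 m
Total distance = 115 m

115 m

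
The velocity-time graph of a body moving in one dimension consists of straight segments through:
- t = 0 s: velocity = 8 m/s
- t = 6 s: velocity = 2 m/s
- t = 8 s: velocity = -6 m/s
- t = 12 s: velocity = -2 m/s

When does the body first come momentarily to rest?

t = 6.5 s

v changes sign on 6–8 s (from 2 to -6); the graph is linear there, so v = 0 at t = 6 + (-2)·(8 − 6)/(-6 − 2) = 6.5 s.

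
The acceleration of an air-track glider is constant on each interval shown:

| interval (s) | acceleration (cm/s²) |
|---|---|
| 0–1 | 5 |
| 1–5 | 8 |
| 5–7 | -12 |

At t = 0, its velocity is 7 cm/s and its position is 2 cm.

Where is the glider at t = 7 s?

On each constant-a segment, Δv = aΔt and Δx = v₀Δt + ½aΔt²; chain segment to segment.
0–1 s: v starts 7 cm/s; Δx = 7·1 + ½·5·1² = 9.5 cm; v ends 12 cm/s.
1–5 s: v starts 12 cm/s; Δx = 12·4 + ½·8·4² = 112 cm; v ends 44 cm/s.
5–7 s: v starts 44 cm/s; Δx = 44·2 + ½·-12·2² = 64 cm; v ends 20 cm/s.
x(7) = 2 + Σ Δx = 187.5 cm.

187.5 cm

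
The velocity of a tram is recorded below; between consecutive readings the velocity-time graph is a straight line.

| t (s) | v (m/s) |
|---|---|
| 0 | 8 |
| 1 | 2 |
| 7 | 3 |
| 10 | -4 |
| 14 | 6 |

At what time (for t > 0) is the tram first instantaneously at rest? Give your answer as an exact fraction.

t = 58/7 s

v changes sign on 7–10 s (from 3 to -4); the graph is linear there, so v = 0 at t = 7 + (-3)·(10 − 7)/(-4 − 3) = 58/7 s.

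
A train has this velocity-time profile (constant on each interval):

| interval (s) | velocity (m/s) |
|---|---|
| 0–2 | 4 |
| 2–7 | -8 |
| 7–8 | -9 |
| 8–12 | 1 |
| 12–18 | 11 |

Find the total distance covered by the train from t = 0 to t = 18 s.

Total distance travelled is ∫|v| dt — sum the magnitudes of each area piece.
0–2 s: |4| × 2 = 8 m
2–7 s: |-8| × 5 = 40 m
7–8 s: |-9| × 1 = 9 m
8–12 s: |1| × 4 = 4 m
12–18 s: |11| × 6 = 66 m
Total distance = 127 m

127 m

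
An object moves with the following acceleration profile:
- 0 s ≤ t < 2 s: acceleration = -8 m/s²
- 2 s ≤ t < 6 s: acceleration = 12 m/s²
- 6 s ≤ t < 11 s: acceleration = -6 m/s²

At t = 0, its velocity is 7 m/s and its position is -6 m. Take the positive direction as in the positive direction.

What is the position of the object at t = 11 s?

172 m

On each constant-a segment, Δv = aΔt and Δx = v₀Δt + ½aΔt²; chain segment to segment.
0–2 s: v starts 7 m/s; Δx = 7·2 + ½·-8·2² = -2 m; v ends -9 m/s.
2–6 s: v starts -9 m/s; Δx = -9·4 + ½·12·4² = 60 m; v ends 39 m/s.
6–11 s: v starts 39 m/s; Δx = 39·5 + ½·-6·5² = 120 m; v ends 9 m/s.
x(11) = -6 + Σ Δx = 172 m.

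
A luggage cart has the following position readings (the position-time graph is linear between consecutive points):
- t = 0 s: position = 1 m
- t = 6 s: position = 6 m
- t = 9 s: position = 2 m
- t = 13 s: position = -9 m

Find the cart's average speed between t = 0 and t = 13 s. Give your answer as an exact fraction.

20/13 m/s

Average speed = (total path length)/(elapsed time); on a piecewise-linear x-t graph the path length is Σ|Δx|.
0–6 s: |Δx| = |6 − 1| = 5 m
6–9 s: |Δx| = |2 − 6| = 4 m
9–13 s: |Δx| = |-9 − 2| = 11 m
Total path = 20 m; average speed = 20/13 = 20/13 m/s.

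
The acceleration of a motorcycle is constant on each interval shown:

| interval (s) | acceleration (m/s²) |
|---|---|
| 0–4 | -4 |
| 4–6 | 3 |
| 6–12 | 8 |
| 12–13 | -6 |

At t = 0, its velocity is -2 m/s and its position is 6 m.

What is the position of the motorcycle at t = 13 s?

On each constant-a segment, Δv = aΔt and Δx = v₀Δt + ½aΔt²; chain segment to segment.
0–4 s: v starts -2 m/s; Δx = -2·4 + ½·-4·4² = -40 m; v ends -18 m/s.
4–6 s: v starts -18 m/s; Δx = -18·2 + ½·3·2² = -30 m; v ends -12 m/s.
6–12 s: v starts -12 m/s; Δx = -12·6 + ½·8·6² = 72 m; v ends 36 m/s.
12–13 s: v starts 36 m/s; Δx = 36·1 + ½·-6·1² = 33 m; v ends 30 m/s.
x(13) = 6 + Σ Δx = 41 m.

41 m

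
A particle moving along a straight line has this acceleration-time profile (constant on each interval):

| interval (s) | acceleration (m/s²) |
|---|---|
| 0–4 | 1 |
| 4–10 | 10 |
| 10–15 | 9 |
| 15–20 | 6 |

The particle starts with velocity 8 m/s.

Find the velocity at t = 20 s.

147 m/s

Δv equals the area under the a-t graph; then v = v₀ + Δv.
0–4 s: 1 × 4 = 4 m/s
4–10 s: 10 × 6 = 60 m/s
10–15 s: 9 × 5 = 45 m/s
15–20 s: 6 × 5 = 30 m/s
Δv = 139 m/s, so v(20) = 8 + (139) = 147 m/s.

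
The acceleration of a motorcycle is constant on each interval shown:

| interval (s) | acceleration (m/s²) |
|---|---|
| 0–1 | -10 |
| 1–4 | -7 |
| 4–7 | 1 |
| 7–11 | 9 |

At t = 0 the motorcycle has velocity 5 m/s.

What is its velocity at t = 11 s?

Δv equals the area under the a-t graph; then v = v₀ + Δv.
0–1 s: -10 × 1 = -10 m/s
1–4 s: -7 × 3 = -21 m/s
4–7 s: 1 × 3 = 3 m/s
7–11 s: 9 × 4 = 36 m/s
Δv = 8 m/s, so v(11) = 5 + (8) = 13 m/s.

13 m/s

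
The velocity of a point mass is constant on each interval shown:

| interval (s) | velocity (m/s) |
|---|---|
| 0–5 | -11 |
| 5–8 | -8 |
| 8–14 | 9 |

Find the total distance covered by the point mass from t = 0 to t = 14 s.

133 m

Distance (not displacement) is the total path length: add the absolute areas under v-t.
0–5 s: |-11| × 5 = 55 m
5–8 s: |-8| × 3 = 24 m
8–14 s: |9| × 6 = 54 m
Total distance = 133 m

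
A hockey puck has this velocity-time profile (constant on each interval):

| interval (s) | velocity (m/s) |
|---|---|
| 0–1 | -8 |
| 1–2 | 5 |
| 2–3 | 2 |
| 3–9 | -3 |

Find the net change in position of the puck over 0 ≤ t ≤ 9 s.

Displacement is the signed area under the v-t curve.
0–1 s: -8 × 1 = -8 m
1–2 s: 5 × 1 = 5 m
2–3 s: 2 × 1 = 2 m
3–9 s: -3 × 6 = -18 m
Net displacement = -19 m

-19 m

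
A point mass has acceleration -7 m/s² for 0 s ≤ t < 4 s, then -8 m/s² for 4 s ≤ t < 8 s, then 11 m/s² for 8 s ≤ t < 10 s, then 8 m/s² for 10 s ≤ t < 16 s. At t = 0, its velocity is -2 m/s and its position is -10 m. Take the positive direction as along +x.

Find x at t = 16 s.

-456 m

On each constant-a segment, Δv = aΔt and Δx = v₀Δt + ½aΔt²; chain segment to segment.
0–4 s: v starts -2 m/s; Δx = -2·4 + ½·-7·4² = -64 m; v ends -30 m/s.
4–8 s: v starts -30 m/s; Δx = -30·4 + ½·-8·4² = -184 m; v ends -62 m/s.
8–10 s: v starts -62 m/s; Δx = -62·2 + ½·11·2² = -102 m; v ends -40 m/s.
10–16 s: v starts -40 m/s; Δx = -40·6 + ½·8·6² = -96 m; v ends 8 m/s.
x(16) = -10 + Σ Δx = -456 m.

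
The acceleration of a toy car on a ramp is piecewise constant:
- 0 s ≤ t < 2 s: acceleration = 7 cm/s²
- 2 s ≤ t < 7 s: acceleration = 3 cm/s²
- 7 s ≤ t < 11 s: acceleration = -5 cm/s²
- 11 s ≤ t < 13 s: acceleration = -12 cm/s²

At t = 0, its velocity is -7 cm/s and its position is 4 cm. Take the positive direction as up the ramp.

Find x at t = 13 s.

104.5 cm

On each constant-a segment, Δv = aΔt and Δx = v₀Δt + ½aΔt²; chain segment to segment.
0–2 s: v starts -7 cm/s; Δx = -7·2 + ½·7·2² = 0 cm; v ends 7 cm/s.
2–7 s: v starts 7 cm/s; Δx = 7·5 + ½·3·5² = 72.5 cm; v ends 22 cm/s.
7–11 s: v starts 22 cm/s; Δx = 22·4 + ½·-5·4² = 48 cm; v ends 2 cm/s.
11–13 s: v starts 2 cm/s; Δx = 2·2 + ½·-12·2² = -20 cm; v ends -22 cm/s.
x(13) = 4 + Σ Δx = 104.5 cm.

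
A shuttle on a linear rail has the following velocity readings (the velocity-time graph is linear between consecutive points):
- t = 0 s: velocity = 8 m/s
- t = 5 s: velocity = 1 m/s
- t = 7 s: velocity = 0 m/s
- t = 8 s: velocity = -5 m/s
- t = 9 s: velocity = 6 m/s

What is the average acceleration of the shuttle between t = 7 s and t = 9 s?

Average acceleration = Δv/Δt = (6 − 0)/(9 − 7) = 3 m/s².

3 m/s²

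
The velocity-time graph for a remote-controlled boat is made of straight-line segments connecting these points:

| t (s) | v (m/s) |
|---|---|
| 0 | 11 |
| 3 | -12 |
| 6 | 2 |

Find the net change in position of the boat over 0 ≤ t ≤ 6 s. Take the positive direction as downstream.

Net displacement equals the area under the velocity-time graph (areas below the axis count negative).
0–3 s: ½(11 + -12)(3) = -1.5 m
3–6 s: ½(-12 + 2)(3) = -15 m
Net displacement = -16.5 m

-16.5 m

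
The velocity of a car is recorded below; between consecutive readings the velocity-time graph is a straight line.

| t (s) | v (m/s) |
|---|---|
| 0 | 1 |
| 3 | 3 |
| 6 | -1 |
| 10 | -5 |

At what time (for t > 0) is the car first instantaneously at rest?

v changes sign on 3–6 s (from 3 to -1); the graph is linear there, so v = 0 at t = 3 + (-3)·(6 − 3)/(-1 − 3) = 5.25 s.

t = 5.25 s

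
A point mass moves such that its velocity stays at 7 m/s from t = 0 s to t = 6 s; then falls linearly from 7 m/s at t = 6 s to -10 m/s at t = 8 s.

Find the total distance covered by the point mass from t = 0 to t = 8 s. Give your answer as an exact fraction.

863/17 m

Total distance travelled is ∫|v| dt — sum the magnitudes of each area piece.
0–6 s: |7| × 6 = 42 m
6–8 s: v = 0 at t = 116/17 s; triangle areas 49/17 + 100/17 = 149/17 m
Total distance = 863/17 m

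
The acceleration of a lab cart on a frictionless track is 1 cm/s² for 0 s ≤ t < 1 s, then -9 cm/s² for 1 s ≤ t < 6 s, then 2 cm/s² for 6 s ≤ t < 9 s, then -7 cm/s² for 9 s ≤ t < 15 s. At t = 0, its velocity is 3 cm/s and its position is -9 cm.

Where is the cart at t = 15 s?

On each constant-a segment, Δv = aΔt and Δx = v₀Δt + ½aΔt²; chain segment to segment.
0–1 s: v starts 3 cm/s; Δx = 3·1 + ½·1·1² = 3.5 cm; v ends 4 cm/s.
1–6 s: v starts 4 cm/s; Δx = 4·5 + ½·-9·5² = -92.5 cm; v ends -41 cm/s.
6–9 s: v starts -41 cm/s; Δx = -41·3 + ½·2·3² = -114 cm; v ends -35 cm/s.
9–15 s: v starts -35 cm/s; Δx = -35·6 + ½·-7·6² = -336 cm; v ends -77 cm/s.
x(15) = -9 + Σ Δx = -548 cm.

-548 cm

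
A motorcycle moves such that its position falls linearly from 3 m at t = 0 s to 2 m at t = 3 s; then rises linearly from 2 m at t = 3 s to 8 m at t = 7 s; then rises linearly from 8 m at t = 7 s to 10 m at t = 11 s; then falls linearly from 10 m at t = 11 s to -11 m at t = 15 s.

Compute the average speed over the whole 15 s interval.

Average speed = (total path length)/(elapsed time); on a piecewise-linear x-t graph the path length is Σ|Δx|.
0–3 s: |Δx| = |2 − 3| = 1 m
3–7 s: |Δx| = |8 − 2| = 6 m
7–11 s: |Δx| = |10 − 8| = 2 m
11–15 s: |Δx| = |-11 − 10| = 21 m
Total path = 30 m; average speed = 30/15 = 2 m/s.

2 m/s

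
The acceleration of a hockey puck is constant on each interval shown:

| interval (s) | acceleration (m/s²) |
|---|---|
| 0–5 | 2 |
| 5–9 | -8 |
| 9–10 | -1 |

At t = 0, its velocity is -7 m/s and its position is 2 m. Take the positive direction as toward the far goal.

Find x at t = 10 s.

-89.5 m

On each constant-a segment, Δv = aΔt and Δx = v₀Δt + ½aΔt²; chain segment to segment.
0–5 s: v starts -7 m/s; Δx = -7·5 + ½·2·5² = -10 m; v ends 3 m/s.
5–9 s: v starts 3 m/s; Δx = 3·4 + ½·-8·4² = -52 m; v ends -29 m/s.
9–10 s: v starts -29 m/s; Δx = -29·1 + ½·-1·1² = -29.5 m; v ends -30 m/s.
x(10) = 2 + Σ Δx = -89.5 m.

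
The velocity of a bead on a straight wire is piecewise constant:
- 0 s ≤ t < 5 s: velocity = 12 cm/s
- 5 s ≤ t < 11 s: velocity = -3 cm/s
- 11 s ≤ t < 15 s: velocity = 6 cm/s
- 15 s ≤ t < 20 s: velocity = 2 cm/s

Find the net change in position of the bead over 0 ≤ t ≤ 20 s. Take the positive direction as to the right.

76 cm

Net displacement equals the area under the velocity-time graph (areas below the axis count negative).
0–5 s: 12 × 5 = 60 cm
5–11 s: -3 × 6 = -18 cm
11–15 s: 6 × 4 = 24 cm
15–20 s: 2 × 5 = 10 cm
Net displacement = 76 cm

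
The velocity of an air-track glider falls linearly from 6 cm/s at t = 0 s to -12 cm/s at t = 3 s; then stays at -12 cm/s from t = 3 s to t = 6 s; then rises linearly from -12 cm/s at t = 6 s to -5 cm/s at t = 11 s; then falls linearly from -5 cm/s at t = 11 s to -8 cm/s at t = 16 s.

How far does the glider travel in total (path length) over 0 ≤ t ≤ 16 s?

Distance (not displacement) is the total path length: add the absolute areas under v-t.
0–3 s: v = 0 at t = 1 s; triangle areas 3 + 12 = 15 cm
3–6 s: |-12| × 3 = 36 cm
6–11 s: |½(-12 + -5)(5)| = 42.5 cm
11–16 s: |½(-5 + -8)(5)| = 32.5 cm
Total distance = 126 cm

126 cm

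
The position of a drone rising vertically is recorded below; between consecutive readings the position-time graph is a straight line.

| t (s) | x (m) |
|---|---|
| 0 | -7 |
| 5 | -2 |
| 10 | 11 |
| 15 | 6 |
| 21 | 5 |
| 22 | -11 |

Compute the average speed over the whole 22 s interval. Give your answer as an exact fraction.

20/11 m/s

Average speed = (total path length)/(elapsed time); on a piecewise-linear x-t graph the path length is Σ|Δx|.
0–5 s: |Δx| = |-2 − -7| = 5 m
5–10 s: |Δx| = |11 − -2| = 13 m
10–15 s: |Δx| = |6 − 11| = 5 m
15–21 s: |Δx| = |5 − 6| = 1 m
21–22 s: |Δx| = |-11 − 5| = 16 m
Total path = 40 m; average speed = 40/22 = 20/11 m/s.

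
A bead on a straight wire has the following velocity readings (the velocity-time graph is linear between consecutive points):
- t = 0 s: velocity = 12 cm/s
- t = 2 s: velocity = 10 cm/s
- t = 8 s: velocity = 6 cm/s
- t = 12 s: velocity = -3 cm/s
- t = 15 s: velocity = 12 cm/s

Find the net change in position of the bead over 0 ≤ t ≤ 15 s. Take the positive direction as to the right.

89.5 cm

Net displacement equals the area under the velocity-time graph (areas below the axis count negative).
0–2 s: ½(12 + 10)(2) = 22 cm
2–8 s: ½(10 + 6)(6) = 48 cm
8–12 s: ½(6 + -3)(4) = 6 cm
12–15 s: ½(-3 + 12)(3) = 13.5 cm
Net displacement = 89.5 cm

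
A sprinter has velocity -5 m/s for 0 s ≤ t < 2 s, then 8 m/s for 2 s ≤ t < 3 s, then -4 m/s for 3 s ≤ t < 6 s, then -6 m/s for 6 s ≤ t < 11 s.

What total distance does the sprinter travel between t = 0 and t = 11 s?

60 m

Total distance travelled is ∫|v| dt — sum the magnitudes of each area piece.
0–2 s: |-5| × 2 = 10 m
2–3 s: |8| × 1 = 8 m
3–6 s: |-4| × 3 = 12 m
6–11 s: |-6| × 5 = 30 m
Total distance = 60 m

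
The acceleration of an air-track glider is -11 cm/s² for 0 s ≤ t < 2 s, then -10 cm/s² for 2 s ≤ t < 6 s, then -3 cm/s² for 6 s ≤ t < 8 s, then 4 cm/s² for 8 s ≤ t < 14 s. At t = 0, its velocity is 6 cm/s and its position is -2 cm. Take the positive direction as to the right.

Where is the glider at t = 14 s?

-574 cm

On each constant-a segment, Δv = aΔt and Δx = v₀Δt + ½aΔt²; chain segment to segment.
0–2 s: v starts 6 cm/s; Δx = 6·2 + ½·-11·2² = -10 cm; v ends -16 cm/s.
2–6 s: v starts -16 cm/s; Δx = -16·4 + ½·-10·4² = -144 cm; v ends -56 cm/s.
6–8 s: v starts -56 cm/s; Δx = -56·2 + ½·-3·2² = -118 cm; v ends -62 cm/s.
8–14 s: v starts -62 cm/s; Δx = -62·6 + ½·4·6² = -300 cm; v ends -38 cm/s.
x(14) = -2 + Σ Δx = -574 cm.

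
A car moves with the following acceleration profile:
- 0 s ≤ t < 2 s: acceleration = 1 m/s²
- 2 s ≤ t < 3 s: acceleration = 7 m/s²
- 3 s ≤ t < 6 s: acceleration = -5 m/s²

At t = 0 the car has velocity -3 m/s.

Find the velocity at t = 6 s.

Δv equals the area under the a-t graph; then v = v₀ + Δv.
0–2 s: 1 × 2 = 2 m/s
2–3 s: 7 × 1 = 7 m/s
3–6 s: -5 × 3 = -15 m/s
Δv = -6 m/s, so v(6) = -3 + (-6) = -9 m/s.

-9 m/s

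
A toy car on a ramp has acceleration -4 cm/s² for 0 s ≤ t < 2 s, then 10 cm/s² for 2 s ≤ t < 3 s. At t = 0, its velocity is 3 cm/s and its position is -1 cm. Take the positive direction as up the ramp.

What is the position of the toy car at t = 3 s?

-3 cm

On each constant-a segment, Δv = aΔt and Δx = v₀Δt + ½aΔt²; chain segment to segment.
0–2 s: v starts 3 cm/s; Δx = 3·2 + ½·-4·2² = -2 cm; v ends -5 cm/s.
2–3 s: v starts -5 cm/s; Δx = -5·1 + ½·10·1² = 0 cm; v ends 5 cm/s.
x(3) = -1 + Σ Δx = -3 cm.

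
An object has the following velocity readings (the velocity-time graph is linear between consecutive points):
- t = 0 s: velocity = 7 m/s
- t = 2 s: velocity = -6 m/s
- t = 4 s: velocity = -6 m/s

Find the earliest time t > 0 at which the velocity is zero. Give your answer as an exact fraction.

v changes sign on 0–2 s (from 7 to -6); the graph is linear there, so v = 0 at t = 0 + (-7)·(2 − 0)/(-6 − 7) = 14/13 s.

t = 14/13 s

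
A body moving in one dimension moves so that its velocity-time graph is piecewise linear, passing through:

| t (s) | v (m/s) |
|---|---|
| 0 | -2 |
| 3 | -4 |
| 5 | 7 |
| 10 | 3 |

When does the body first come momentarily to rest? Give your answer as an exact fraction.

t = 41/11 s

v changes sign on 3–5 s (from -4 to 7); the graph is linear there, so v = 0 at t = 3 + (4)·(5 − 3)/(7 − -4) = 41/11 s.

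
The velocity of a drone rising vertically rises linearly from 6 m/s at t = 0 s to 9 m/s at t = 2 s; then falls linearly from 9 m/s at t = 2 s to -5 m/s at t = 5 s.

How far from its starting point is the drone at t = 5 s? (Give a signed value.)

21 m

Net displacement equals the area under the velocity-time graph (areas below the axis count negative).
0–2 s: ½(6 + 9)(2) = 15 m
2–5 s: ½(9 + -5)(3) = 6 m
Net displacement = 21 m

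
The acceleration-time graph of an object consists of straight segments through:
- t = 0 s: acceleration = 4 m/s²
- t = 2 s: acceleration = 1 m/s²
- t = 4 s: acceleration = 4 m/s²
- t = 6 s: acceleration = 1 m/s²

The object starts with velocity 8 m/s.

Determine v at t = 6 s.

Δv equals the area under the a-t graph; then v = v₀ + Δv.
0–2 s: ½(4 + 1)(2) = 5 m/s
2–4 s: ½(1 + 4)(2) = 5 m/s
4–6 s: ½(4 + 1)(2) = 5 m/s
Δv = 15 m/s, so v(6) = 8 + (15) = 23 m/s.

23 m/s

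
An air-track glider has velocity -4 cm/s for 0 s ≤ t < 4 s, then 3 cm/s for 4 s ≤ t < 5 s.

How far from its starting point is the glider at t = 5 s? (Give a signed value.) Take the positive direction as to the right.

-13 cm

Displacement is the signed area under the v-t curve.
0–4 s: -4 × 4 = -16 cm
4–5 s: 3 × 1 = 3 cm
Net displacement = -13 cm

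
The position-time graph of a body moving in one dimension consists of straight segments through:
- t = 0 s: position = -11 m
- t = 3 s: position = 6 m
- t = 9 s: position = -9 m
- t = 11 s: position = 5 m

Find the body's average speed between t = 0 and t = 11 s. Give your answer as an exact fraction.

Average speed = (total path length)/(elapsed time); on a piecewise-linear x-t graph the path length is Σ|Δx|.
0–3 s: |Δx| = |6 − -11| = 17 m
3–9 s: |Δx| = |-9 − 6| = 15 m
9–11 s: |Δx| = |5 − -9| = 14 m
Total path = 46 m; average speed = 46/11 = 46/11 m/s.

46/11 m/s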